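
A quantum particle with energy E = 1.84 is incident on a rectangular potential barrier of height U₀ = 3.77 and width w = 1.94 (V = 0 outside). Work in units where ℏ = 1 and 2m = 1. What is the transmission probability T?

Since E < U₀ the interior solution is evanescent with decay constant κ = √(2m(U₀ − E))/ℏ = 1.389.
κw = 2.695, sinh(κw) = 7.370.
Matching ψ, ψ′ at both faces gives T = [1 + U₀² sinh²(κw) / (4E(U₀ − E))]⁻¹ = 1/55.35 = 0.0181.

T = 0.0181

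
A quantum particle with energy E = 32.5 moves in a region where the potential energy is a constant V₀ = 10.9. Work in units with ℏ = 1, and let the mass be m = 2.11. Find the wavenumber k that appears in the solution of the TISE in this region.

With E > V₀ the solution is oscillatory, ψ ∝ e^{±ikx} with k = √(2m(E − V₀))/ℏ.
k = √(2 × 2.11 × 21.6) = 9.547.

k = 9.55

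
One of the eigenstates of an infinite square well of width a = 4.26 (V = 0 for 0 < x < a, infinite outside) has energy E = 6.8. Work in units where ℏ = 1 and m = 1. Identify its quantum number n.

From E_n = n²π²ℏ²/(2ma²) invert to n = √(2ma²E)/(πℏ).
n = (4.26/π) × √(2 × 1 × 6.8) = 5.001 → n = 5.

n = 5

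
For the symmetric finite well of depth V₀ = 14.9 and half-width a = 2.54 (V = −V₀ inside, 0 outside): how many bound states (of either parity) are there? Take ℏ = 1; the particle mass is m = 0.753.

Define the well-strength parameter z₀ = (a/ℏ)√(2mV₀) = 2.54 × √(2·0.753·14.9) = 12.03.
A new bound state (alternating even/odd) appears each time z₀ passes a multiple of π/2, so N = ⌊2z₀/π⌋ + 1 = ⌊7.660⌋ + 1 = 8.

N = 8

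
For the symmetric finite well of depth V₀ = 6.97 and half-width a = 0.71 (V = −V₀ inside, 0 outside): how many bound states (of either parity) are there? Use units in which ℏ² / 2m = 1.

The dimensionless depth is z₀ = a√(2mV₀)/ℏ = 0.71 × √(6.970) = 1.874.
The even/odd transcendental equations gain one root per π/2 in z₀, giving N = 1 + ⌊2z₀/π⌋ = 1 + ⌊1.193⌋ = 2.

N = 2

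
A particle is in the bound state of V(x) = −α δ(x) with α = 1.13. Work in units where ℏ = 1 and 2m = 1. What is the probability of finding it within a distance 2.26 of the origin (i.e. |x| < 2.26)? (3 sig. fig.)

The normalised bound state is ψ = √κ e^{−κ|x|} with κ = mα/ℏ² = 0.5650.
P(|x| < d) = ∫_{−d}^{d} κ e^{−2κ|x|} dx = 1 − e^{−2κd} = 1 − e^{−2.554} = 0.9222.

P = 0.922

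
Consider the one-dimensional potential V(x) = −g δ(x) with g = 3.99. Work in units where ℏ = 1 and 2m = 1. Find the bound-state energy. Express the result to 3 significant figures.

E = -3.98

The bound state is ψ(x) = √κ e^{−κ|x|}. The derivative jump ψ'(0⁺) − ψ'(0⁻) = −(2mg/ℏ²)ψ(0) fixes κ = mg/ℏ² = 1.995.
Then E = −ℏ²κ²/(2m) = −mg²/(2ℏ²) = -3.980.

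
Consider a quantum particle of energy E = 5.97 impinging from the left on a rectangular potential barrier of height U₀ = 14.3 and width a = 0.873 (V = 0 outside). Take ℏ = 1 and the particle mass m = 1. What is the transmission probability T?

E < U₀: inside the barrier ψ ∝ e^{±κx} with κ = √(2m(U₀ − E))/ℏ = 4.082.
κa = 3.563, sinh(κa) = 17.63.
Matching ψ, ψ′ at both faces gives T = [1 + U₀² sinh²(κa) / (4E(U₀ − E))]⁻¹ = 1/320.4 = 0.00312.

T = 0.00312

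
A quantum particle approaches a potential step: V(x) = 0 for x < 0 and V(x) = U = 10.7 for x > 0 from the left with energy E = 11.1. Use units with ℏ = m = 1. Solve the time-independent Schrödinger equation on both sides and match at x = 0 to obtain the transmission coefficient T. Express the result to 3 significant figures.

On each side the TISE gives plane waves with k = √(2m(E − V))/ℏ: k₁ = √(2·1·11.1) = 4.712, k₂ = √(2·1·0.4) = 0.8944.
Matching ψ and ψ′ at x = 0 gives r = (k₁ − k₂)/(k₁ + k₂), so R = r² = 0.4636 and T = 1 − R = 0.5364.

T = 0.536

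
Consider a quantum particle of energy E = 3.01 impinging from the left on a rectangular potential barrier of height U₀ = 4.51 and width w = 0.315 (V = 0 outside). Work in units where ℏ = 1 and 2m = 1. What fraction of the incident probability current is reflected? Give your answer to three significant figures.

R = 0.150

Since E < U₀ the interior solution is evanescent with decay constant κ = √(2m(U₀ − E))/ℏ = 1.225.
κw = 0.3858, sinh(κw) = 0.3954.
The exact tunnelling result is T⁻¹ = 1 + U₀² sinh²(κw) / [4E(U₀ − E)] = 1.176, so T = 0.850.
R = 1 − T = 0.150.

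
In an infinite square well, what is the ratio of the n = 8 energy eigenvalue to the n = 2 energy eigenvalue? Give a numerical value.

16

E_n = n²π²ℏ²/(2mL²) so the ratio is n₂²/n₁² = 64/4 = 16.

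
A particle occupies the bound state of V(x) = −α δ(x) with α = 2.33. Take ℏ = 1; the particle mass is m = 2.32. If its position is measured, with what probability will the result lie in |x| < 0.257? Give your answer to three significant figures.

The normalised bound state is ψ = √κ e^{−κ|x|} with κ = mα/ℏ² = 5.406.
P(|x| < d) = ∫_{−d}^{d} κ e^{−2κ|x|} dx = 1 − e^{−2κd} = 1 − e^{−2.778} = 0.9379.

P = 0.938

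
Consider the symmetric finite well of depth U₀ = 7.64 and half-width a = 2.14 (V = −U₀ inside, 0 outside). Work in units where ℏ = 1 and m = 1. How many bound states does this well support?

N = 6

Define the well-strength parameter z₀ = (a/ℏ)√(2mU₀) = 2.14 × √(2·1·7.64) = 8.365.
A new bound state (alternating even/odd) appears each time z₀ passes a multiple of π/2, so N = ⌊2z₀/π⌋ + 1 = ⌊5.325⌋ + 1 = 6.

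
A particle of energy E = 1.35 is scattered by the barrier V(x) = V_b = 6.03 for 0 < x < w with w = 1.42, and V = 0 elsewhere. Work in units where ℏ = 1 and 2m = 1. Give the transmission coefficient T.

T = 0.00596

Since E < V_b the interior solution is evanescent with decay constant κ = √(2m(V_b − E))/ℏ = 2.163.
κw = 3.072, sinh(κw) = 10.77.
The exact tunnelling result is T⁻¹ = 1 + V_b² sinh²(κw) / [4E(V_b − E)] = 167.8, so T = 0.00596.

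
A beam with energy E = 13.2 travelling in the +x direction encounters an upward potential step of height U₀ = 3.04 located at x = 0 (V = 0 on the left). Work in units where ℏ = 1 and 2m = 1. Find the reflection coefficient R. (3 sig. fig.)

On each side the TISE gives plane waves with k = √(2m(E − V))/ℏ: k₁ = √(2·½·13.2) = 3.633, k₂ = √(2·½·10.16) = 3.187.
Matching ψ and ψ′ at x = 0 gives r = (k₁ − k₂)/(k₁ + k₂), so R = r² = 0.004270 and T = 1 − R = 0.9957.

R = 0.00427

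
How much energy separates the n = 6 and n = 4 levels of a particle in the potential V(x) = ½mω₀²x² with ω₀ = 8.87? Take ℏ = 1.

E_n = ℏω₀(n + ½), so ΔE = (6 − 4) ℏω₀ = 2 × 8.87 = 17.74.

ΔE = 17.7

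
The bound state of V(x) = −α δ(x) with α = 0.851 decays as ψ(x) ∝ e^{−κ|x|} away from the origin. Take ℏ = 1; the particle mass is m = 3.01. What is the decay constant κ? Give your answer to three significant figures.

Integrate −(ℏ²/2m)ψ'' − αδ(x)ψ = Eψ from −ε to +ε: the ψ'' term gives ψ'(0⁺) − ψ'(0⁻) and the δ term gives −(2mα/ℏ²)ψ(0).
With ψ ∝ e^{−κ|x|} this yields −2κ = −2mα/ℏ², so κ = mα/ℏ² = 2.562.

κ = 2.56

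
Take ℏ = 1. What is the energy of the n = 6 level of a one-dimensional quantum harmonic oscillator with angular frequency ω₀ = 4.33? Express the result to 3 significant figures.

The oscillator eigenvalues are E_n = ℏω₀(n + ½), so E_6 = 4.33 × 6.5 = 28.15.

E = 28.1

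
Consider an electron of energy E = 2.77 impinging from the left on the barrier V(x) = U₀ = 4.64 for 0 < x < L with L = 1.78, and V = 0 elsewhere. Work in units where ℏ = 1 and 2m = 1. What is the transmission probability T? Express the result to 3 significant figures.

E < U₀: inside the barrier ψ ∝ e^{±κx} with κ = √(2m(U₀ − E))/ℏ = 1.367.
κL = 2.434, sinh(κL) = 5.659.
The exact tunnelling result is T⁻¹ = 1 + U₀² sinh²(κL) / [4E(U₀ − E)] = 34.28, so T = 0.0292.

T = 0.0292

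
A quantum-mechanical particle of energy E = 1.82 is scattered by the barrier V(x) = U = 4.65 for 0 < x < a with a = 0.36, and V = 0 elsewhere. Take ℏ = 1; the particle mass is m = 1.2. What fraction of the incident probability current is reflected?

E < U: inside the barrier ψ ∝ e^{±κx} with κ = √(2m(U − E))/ℏ = 2.606.
κa = 0.9382, sinh(κa) = 1.082.
Matching ψ, ψ′ at both faces gives T = [1 + U² sinh²(κa) / (4E(U − E))]⁻¹ = 1/2.229 = 0.449.
R = 1 − T = 0.551.

R = 0.551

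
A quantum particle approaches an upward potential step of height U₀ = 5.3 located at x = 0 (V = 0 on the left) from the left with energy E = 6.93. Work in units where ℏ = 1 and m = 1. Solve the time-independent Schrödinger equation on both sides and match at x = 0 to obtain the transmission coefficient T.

T = 0.880

On each side the TISE gives plane waves with k = √(2m(E − V))/ℏ: k₁ = √(2·1·6.93) = 3.723, k₂ = √(2·1·1.63) = 1.806.
Matching ψ and ψ′ at x = 0 gives r = (k₁ − k₂)/(k₁ + k₂), so R = r² = 0.1203 and T = 1 − R = 0.8797.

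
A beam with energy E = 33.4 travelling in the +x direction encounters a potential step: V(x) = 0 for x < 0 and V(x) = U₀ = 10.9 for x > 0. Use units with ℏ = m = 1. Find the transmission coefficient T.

The wavenumbers are k₁ = √(2mE)/ℏ = 8.173 on the left and k₂ = √(2m(E − U₀))/ℏ = 6.708 on the right.
Continuity of ψ and ψ′ at the step yields the reflection amplitude r = (k₁ − k₂)/(k₁ + k₂) = 0.09844; thus R = |r|² = 0.009690, T = 0.9903.

T = 0.990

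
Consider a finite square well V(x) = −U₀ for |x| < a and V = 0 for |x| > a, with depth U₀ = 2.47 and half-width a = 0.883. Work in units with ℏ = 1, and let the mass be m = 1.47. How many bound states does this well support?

N = 2

The dimensionless depth is z₀ = a√(2mU₀)/ℏ = 0.883 × √(7.262) = 2.379.
The even/odd transcendental equations gain one root per π/2 in z₀, giving N = 1 + ⌊2z₀/π⌋ = 1 + ⌊1.515⌋ = 2.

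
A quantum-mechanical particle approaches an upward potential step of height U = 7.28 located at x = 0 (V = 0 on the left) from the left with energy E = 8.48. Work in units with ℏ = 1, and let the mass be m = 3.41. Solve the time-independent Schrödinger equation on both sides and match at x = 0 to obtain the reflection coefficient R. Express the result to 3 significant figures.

R = 0.205

On each side the TISE gives plane waves with k = √(2m(E − V))/ℏ: k₁ = √(2·3.41·8.48) = 7.605, k₂ = √(2·3.41·1.2) = 2.861.
Continuity of ψ and ψ′ at the step yields the reflection amplitude r = (k₁ − k₂)/(k₁ + k₂) = 0.4533; thus R = |r|² = 0.2055, T = 0.7945.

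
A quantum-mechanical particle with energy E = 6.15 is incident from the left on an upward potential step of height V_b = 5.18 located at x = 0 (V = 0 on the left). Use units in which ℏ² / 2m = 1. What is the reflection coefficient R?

R = 0.186

On each side the TISE gives plane waves with k = √(2m(E − V))/ℏ: k₁ = √(2·½·6.15) = 2.480, k₂ = √(2·½·0.97) = 0.9849.
Matching ψ and ψ′ at x = 0 gives r = (k₁ − k₂)/(k₁ + k₂), so R = r² = 0.1862 and T = 1 − R = 0.8138.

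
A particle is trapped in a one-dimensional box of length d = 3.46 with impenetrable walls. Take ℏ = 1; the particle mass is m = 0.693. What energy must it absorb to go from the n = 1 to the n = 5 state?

E_n = n²π²ℏ²/(2md²), so ΔE = (5² − 1²) π²ℏ²/(2md²).
ΔE = 24 × π² / (2 × 0.693 × 3.46²) = 14.28.

ΔE = 14.3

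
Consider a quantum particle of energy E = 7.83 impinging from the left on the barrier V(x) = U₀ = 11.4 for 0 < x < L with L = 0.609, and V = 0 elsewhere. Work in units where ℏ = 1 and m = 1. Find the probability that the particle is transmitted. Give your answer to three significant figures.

T = 0.126

E < U₀: inside the barrier ψ ∝ e^{±κx} with κ = √(2m(U₀ − E))/ℏ = 2.672.
κL = 1.627, sinh(κL) = 2.447.
Matching ψ, ψ′ at both faces gives T = [1 + U₀² sinh²(κL) / (4E(U₀ − E))]⁻¹ = 1/7.959 = 0.126.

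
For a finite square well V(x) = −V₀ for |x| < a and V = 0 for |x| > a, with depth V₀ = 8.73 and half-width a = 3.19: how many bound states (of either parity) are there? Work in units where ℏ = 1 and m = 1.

Define the well-strength parameter z₀ = (a/ℏ)√(2mV₀) = 3.19 × √(2·1·8.73) = 13.33.
A new bound state (alternating even/odd) appears each time z₀ passes a multiple of π/2, so N = ⌊2z₀/π⌋ + 1 = ⌊8.486⌋ + 1 = 9.

N = 9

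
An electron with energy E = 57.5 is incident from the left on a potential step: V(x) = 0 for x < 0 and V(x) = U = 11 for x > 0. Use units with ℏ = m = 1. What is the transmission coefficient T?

The wavenumbers are k₁ = √(2mE)/ℏ = 10.72 on the left and k₂ = √(2m(E − U))/ℏ = 9.644 on the right.
Continuity of ψ and ψ′ at the step yields the reflection amplitude r = (k₁ − k₂)/(k₁ + k₂) = 0.05303; thus R = |r|² = 0.002813, T = 0.9972.

T = 0.997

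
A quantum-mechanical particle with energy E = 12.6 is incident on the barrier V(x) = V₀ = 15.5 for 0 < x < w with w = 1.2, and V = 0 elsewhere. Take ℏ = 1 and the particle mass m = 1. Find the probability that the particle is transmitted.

E < V₀: inside the barrier ψ ∝ e^{±κx} with κ = √(2m(V₀ − E))/ℏ = 2.408.
κw = 2.890, sinh(κw) = 8.969.
The exact tunnelling result is T⁻¹ = 1 + V₀² sinh²(κw) / [4E(V₀ − E)] = 133.2, so T = 0.00751.

T = 0.00751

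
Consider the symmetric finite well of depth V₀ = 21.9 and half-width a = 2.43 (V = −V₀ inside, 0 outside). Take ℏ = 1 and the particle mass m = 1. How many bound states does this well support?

Define the well-strength parameter z₀ = (a/ℏ)√(2mV₀) = 2.43 × √(2·1·21.9) = 16.08.
The even/odd transcendental equations gain one root per π/2 in z₀, giving N = 1 + ⌊2z₀/π⌋ = 1 + ⌊10.24⌋ = 11.

N = 11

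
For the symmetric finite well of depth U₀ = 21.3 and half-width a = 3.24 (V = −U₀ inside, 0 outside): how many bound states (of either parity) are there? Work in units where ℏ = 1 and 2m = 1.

The dimensionless depth is z₀ = a√(2mU₀)/ℏ = 3.24 × √(21.30) = 14.95.
A new bound state (alternating even/odd) appears each time z₀ passes a multiple of π/2, so N = ⌊2z₀/π⌋ + 1 = ⌊9.520⌋ + 1 = 10.

N = 10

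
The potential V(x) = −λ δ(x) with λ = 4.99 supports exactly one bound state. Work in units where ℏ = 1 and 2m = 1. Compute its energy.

For x ≠ 0 the bound state is ψ ∝ e^{−κ|x|}; integrating the TISE across the delta gives the cusp condition 2κ = 2mλ/ℏ², so κ = 2.495.
Then E = −ℏ²κ²/(2m) = −mλ²/(2ℏ²) = -6.225.

E = -6.23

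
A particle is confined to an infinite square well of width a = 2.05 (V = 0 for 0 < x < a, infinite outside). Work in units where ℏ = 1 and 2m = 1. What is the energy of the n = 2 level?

Requiring ψ(0) = ψ(a) = 0 quantises k = nπ/a, hence E_n = ℏ²k²/2m = n²π²ℏ²/(2ma²).
E_2 = 2² × π² / (2 × 0.5 × 2.05²) = 9.394.

E = 9.39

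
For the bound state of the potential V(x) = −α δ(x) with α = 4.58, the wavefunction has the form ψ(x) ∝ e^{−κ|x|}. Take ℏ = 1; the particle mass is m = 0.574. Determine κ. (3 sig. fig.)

Integrate −(ℏ²/2m)ψ'' − αδ(x)ψ = Eψ from −ε to +ε: the ψ'' term gives ψ'(0⁺) − ψ'(0⁻) and the δ term gives −(2mα/ℏ²)ψ(0).
With ψ ∝ e^{−κ|x|} this yields −2κ = −2mα/ℏ², so κ = mα/ℏ² = 2.629.

κ = 2.63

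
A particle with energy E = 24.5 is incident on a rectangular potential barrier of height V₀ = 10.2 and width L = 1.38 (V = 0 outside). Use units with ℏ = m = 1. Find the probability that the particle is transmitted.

E > V₀: inside the barrier k₂ = √(2m(E − V₀))/ℏ = 5.348, k₂L = 7.380.
T = [1 + V₀² sin²(k₂L) / (4E(E − V₀))]⁻¹ = 1/1.059 = 0.944.

T = 0.944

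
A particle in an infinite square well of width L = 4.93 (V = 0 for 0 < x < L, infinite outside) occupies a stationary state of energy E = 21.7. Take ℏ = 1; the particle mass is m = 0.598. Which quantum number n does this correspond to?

For an infinite well E_n = n²π²ℏ²/(2mL²), so n = (L/πℏ)√(2mE).
n = (4.93/π) × √(2 × 0.598 × 21.7) = 7.995 → n = 8.

n = 8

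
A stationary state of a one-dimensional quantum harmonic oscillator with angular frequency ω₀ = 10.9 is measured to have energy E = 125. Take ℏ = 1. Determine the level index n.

Invert E_n = (n + ½)ℏω₀: n = E/ℏω₀ − ½ = 10.968, so n = 11.

n = 11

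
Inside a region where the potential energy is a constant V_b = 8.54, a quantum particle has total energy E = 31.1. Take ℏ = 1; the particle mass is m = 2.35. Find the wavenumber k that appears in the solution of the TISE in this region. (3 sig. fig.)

k = 10.3

With E > V_b the solution is oscillatory, ψ ∝ e^{±ikx} with k = √(2m(E − V_b))/ℏ.
k = √(2 × 2.35 × 22.56) = 10.30.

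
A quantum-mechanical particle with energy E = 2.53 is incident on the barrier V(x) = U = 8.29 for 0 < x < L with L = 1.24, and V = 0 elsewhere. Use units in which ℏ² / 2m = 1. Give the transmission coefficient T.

T = 0.00879

Since E < U the interior solution is evanescent with decay constant κ = √(2m(U − E))/ℏ = 2.400.
κL = 2.976, sinh(κL) = 9.779.
The exact tunnelling result is T⁻¹ = 1 + U² sinh²(κL) / [4E(U − E)] = 113.7, so T = 0.00879.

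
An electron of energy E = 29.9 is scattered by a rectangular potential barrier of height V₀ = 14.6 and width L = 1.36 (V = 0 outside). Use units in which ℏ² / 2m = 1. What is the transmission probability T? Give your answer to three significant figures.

E > V₀: inside the barrier k₂ = √(2m(E − V₀))/ℏ = 3.912, k₂L = 5.320.
T = [1 + V₀² sin²(k₂L) / (4E(E − V₀))]⁻¹ = 1/1.079 = 0.927.

T = 0.927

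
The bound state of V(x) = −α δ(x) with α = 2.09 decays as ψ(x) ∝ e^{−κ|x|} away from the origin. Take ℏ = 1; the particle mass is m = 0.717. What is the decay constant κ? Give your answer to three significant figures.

κ = 1.50

Integrate −(ℏ²/2m)ψ'' − αδ(x)ψ = Eψ from −ε to +ε: the ψ'' term gives ψ'(0⁺) − ψ'(0⁻) and the δ term gives −(2mα/ℏ²)ψ(0).
With ψ ∝ e^{−κ|x|} this yields −2κ = −2mα/ℏ², so κ = mα/ℏ² = 1.499.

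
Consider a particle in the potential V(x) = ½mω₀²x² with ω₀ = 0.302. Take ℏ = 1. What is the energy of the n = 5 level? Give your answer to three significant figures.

E = 1.66

Using E_n = (n + ½)ℏω₀: E_5 = 5.5 × 0.302 = 1.661.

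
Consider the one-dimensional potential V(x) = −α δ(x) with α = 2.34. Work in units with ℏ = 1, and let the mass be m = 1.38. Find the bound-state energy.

The bound state is ψ(x) = √κ e^{−κ|x|}. The derivative jump ψ'(0⁺) − ψ'(0⁻) = −(2mα/ℏ²)ψ(0) fixes κ = mα/ℏ² = 3.229.
Then E = −ℏ²κ²/(2m) = −mα²/(2ℏ²) = -3.778.

E = -3.78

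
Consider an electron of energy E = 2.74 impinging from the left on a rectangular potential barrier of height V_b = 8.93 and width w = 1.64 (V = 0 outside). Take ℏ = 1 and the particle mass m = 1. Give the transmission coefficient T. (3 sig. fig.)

T = 0.0000331

Since E < V_b the interior solution is evanescent with decay constant κ = √(2m(V_b − E))/ℏ = 3.519.
κw = 5.770, sinh(κw) = 160.3.
The exact tunnelling result is T⁻¹ = 1 + V_b² sinh²(κw) / [4E(V_b − E)] = 30220, so T = 0.0000331.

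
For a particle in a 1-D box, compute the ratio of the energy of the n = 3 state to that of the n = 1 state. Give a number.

9

Since E_n ∝ n², the ratio is (3/1)² = 9.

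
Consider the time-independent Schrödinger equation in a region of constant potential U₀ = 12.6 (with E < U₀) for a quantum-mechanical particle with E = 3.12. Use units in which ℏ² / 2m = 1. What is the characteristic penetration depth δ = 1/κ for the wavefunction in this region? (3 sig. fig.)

Since E < U₀ the TISE in this region is ψ'' = κ²ψ with κ = √(2m(U₀ − E))/ℏ.
κ = √(2 × 0.5 × 9.48) = 3.079. The penetration depth is δ = 1/κ = 0.325.

δ = 0.325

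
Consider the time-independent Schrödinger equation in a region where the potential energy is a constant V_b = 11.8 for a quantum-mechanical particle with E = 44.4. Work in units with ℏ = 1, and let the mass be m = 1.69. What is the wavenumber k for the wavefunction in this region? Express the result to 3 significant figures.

With E > V_b the solution is oscillatory, ψ ∝ e^{±ikx} with k = √(2m(E − V_b))/ℏ.
k = √(2 × 1.69 × 32.6) = 10.50.

k = 10.5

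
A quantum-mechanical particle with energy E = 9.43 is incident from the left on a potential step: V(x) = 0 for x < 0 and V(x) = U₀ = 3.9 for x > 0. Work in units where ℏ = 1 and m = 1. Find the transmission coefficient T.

The wavenumbers are k₁ = √(2mE)/ℏ = 4.343 on the left and k₂ = √(2m(E − U₀))/ℏ = 3.326 on the right.
Continuity of ψ and ψ′ at the step yields the reflection amplitude r = (k₁ − k₂)/(k₁ + k₂) = 0.1326; thus R = |r|² = 0.01759, T = 0.9824.

T = 0.982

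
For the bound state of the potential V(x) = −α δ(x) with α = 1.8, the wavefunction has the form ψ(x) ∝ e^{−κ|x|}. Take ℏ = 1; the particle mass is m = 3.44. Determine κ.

κ = 6.19

Integrating the TISE across x = 0 gives the cusp condition ψ'(0⁺) − ψ'(0⁻) = −(2mα/ℏ²)ψ(0).
With ψ ∝ e^{−κ|x|} this yields −2κ = −2mα/ℏ², so κ = mα/ℏ² = 6.192.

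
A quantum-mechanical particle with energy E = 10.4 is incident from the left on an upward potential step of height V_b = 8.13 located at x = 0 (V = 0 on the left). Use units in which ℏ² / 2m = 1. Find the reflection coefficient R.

On each side the TISE gives plane waves with k = √(2m(E − V))/ℏ: k₁ = √(2·½·10.4) = 3.225, k₂ = √(2·½·2.27) = 1.507.
Matching ψ and ψ′ at x = 0 gives r = (k₁ − k₂)/(k₁ + k₂), so R = r² = 0.1319 and T = 1 − R = 0.8681.

R = 0.132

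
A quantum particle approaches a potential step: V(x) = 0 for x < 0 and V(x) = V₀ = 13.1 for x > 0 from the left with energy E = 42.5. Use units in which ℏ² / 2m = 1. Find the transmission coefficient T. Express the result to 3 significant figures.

T = 0.992

The wavenumbers are k₁ = √(2mE)/ℏ = 6.519 on the left and k₂ = √(2m(E − V₀))/ℏ = 5.422 on the right.
Matching ψ and ψ′ at x = 0 gives r = (k₁ − k₂)/(k₁ + k₂), so R = r² = 0.008440 and T = 1 − R = 0.9916.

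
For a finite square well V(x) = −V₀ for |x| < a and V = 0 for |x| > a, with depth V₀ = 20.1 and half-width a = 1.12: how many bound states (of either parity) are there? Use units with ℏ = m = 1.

N = 5

The dimensionless depth is z₀ = a√(2mV₀)/ℏ = 1.12 × √(40.20) = 7.101.
The even/odd transcendental equations gain one root per π/2 in z₀, giving N = 1 + ⌊2z₀/π⌋ = 1 + ⌊4.521⌋ = 5.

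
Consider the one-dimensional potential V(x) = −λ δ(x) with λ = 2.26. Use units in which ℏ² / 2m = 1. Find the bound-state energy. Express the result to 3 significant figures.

The bound state is ψ(x) = √κ e^{−κ|x|}. The derivative jump ψ'(0⁺) − ψ'(0⁻) = −(2mλ/ℏ²)ψ(0) fixes κ = mλ/ℏ² = 1.130.
Then E = −ℏ²κ²/(2m) = −mλ²/(2ℏ²) = -1.277.

E = -1.28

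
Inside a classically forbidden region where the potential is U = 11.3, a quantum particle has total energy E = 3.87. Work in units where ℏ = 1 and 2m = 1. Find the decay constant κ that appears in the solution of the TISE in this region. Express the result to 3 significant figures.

κ = 2.73

Since E < U the TISE in this region is ψ'' = κ²ψ with κ = √(2m(U − E))/ℏ.
κ = √(2 × 0.5 × 7.43) = 2.726.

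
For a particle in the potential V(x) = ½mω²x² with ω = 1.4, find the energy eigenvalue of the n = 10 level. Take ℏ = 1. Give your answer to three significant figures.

E = 14.7

Using E_n = (n + ½)ℏω: E_10 = 10.5 × 1.4 = 14.70.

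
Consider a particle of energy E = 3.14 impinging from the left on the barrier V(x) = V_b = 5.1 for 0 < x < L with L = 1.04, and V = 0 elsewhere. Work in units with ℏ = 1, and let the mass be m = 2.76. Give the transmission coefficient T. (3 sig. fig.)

E < V_b: inside the barrier ψ ∝ e^{±κx} with κ = √(2m(V_b − E))/ℏ = 3.289.
κL = 3.421, sinh(κL) = 15.28.
Matching ψ, ψ′ at both faces gives T = [1 + V_b² sinh²(κL) / (4E(V_b − E))]⁻¹ = 1/247.7 = 0.00404.

T = 0.00404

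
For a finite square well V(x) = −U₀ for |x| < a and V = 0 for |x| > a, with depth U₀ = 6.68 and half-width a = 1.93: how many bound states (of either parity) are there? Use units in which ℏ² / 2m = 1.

The dimensionless depth is z₀ = a√(2mU₀)/ℏ = 1.93 × √(6.680) = 4.988.
The even/odd transcendental equations gain one root per π/2 in z₀, giving N = 1 + ⌊2z₀/π⌋ = 1 + ⌊3.176⌋ = 4.

N = 4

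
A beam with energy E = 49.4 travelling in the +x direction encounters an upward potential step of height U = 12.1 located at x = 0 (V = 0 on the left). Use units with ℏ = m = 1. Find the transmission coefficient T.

On each side the TISE gives plane waves with k = √(2m(E − V))/ℏ: k₁ = √(2·1·49.4) = 9.940, k₂ = √(2·1·37.3) = 8.637.
Matching ψ and ψ′ at x = 0 gives r = (k₁ − k₂)/(k₁ + k₂), so R = r² = 0.004917 and T = 1 − R = 0.9951.

T = 0.995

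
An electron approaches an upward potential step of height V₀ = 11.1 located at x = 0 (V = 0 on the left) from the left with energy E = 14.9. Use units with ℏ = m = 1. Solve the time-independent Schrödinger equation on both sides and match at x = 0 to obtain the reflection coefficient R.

R = 0.108

The wavenumbers are k₁ = √(2mE)/ℏ = 5.459 on the left and k₂ = √(2m(E − V₀))/ℏ = 2.757 on the right.
Continuity of ψ and ψ′ at the step yields the reflection amplitude r = (k₁ − k₂)/(k₁ + k₂) = 0.3289; thus R = |r|² = 0.1082, T = 0.8918.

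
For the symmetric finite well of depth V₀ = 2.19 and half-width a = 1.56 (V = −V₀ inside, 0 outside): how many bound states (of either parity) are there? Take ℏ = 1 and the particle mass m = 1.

N = 3

Define the well-strength parameter z₀ = (a/ℏ)√(2mV₀) = 1.56 × √(2·1·2.19) = 3.265.
A new bound state (alternating even/odd) appears each time z₀ passes a multiple of π/2, so N = ⌊2z₀/π⌋ + 1 = ⌊2.078⌋ + 1 = 3.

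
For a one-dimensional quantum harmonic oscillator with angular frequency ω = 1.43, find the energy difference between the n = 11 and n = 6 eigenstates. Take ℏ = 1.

E_n = ℏω(n + ½), so ΔE = (11 − 6) ℏω = 5 × 1.43 = 7.150.

ΔE = 7.15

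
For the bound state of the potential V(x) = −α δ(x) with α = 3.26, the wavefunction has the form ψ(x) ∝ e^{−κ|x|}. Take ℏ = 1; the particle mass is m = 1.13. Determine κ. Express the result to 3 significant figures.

Integrating the TISE across x = 0 gives the cusp condition ψ'(0⁺) − ψ'(0⁻) = −(2mα/ℏ²)ψ(0).
With ψ ∝ e^{−κ|x|} this yields −2κ = −2mα/ℏ², so κ = mα/ℏ² = 3.684.

κ = 3.68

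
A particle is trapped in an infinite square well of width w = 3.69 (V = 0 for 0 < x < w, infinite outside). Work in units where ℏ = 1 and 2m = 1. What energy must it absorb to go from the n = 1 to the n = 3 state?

ΔE = 5.80

E_n = n²π²ℏ²/(2mw²), so ΔE = (3² − 1²) π²ℏ²/(2mw²).
ΔE = 8 × π² / (2 × 0.5 × 3.69²) = 5.799.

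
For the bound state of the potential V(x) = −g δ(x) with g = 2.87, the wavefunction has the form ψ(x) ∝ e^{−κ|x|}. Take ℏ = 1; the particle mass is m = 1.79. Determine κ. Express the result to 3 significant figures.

κ = 5.14

Integrate −(ℏ²/2m)ψ'' − gδ(x)ψ = Eψ from −ε to +ε: the ψ'' term gives ψ'(0⁺) − ψ'(0⁻) and the δ term gives −(2mg/ℏ²)ψ(0).
With ψ ∝ e^{−κ|x|} this yields −2κ = −2mg/ℏ², so κ = mg/ℏ² = 5.137.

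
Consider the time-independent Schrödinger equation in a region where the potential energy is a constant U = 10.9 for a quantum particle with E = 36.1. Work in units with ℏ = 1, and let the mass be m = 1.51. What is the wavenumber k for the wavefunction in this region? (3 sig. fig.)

k = 8.72

With E > U the solution is oscillatory, ψ ∝ e^{±ikx} with k = √(2m(E − U))/ℏ.
k = √(2 × 1.51 × 25.2) = 8.724.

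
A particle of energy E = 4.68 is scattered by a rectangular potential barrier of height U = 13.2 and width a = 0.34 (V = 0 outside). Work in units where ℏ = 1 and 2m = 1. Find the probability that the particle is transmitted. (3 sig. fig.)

Since E < U the interior solution is evanescent with decay constant κ = √(2m(U − E))/ℏ = 2.919.
κa = 0.9924, sinh(κa) = 1.164.
Matching ψ, ψ′ at both faces gives T = [1 + U² sinh²(κa) / (4E(U − E))]⁻¹ = 1/2.479 = 0.403.

T = 0.403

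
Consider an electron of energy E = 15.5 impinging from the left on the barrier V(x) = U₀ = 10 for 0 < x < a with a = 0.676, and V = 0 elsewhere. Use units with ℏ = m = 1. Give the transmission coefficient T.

E > U₀: inside the barrier k₂ = √(2m(E − U₀))/ℏ = 3.317, k₂a = 2.242.
Matching at both interfaces gives T⁻¹ = 1 + U₀² sin²(k₂a) / [4E(E − U₀)] = 1.180, hence T = 0.848.

T = 0.848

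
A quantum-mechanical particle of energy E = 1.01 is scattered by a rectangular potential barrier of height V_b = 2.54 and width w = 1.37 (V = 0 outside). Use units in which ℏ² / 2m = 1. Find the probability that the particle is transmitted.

Since E < V_b the interior solution is evanescent with decay constant κ = √(2m(V_b − E))/ℏ = 1.237.
κw = 1.695, sinh(κw) = 2.630.
Matching ψ, ψ′ at both faces gives T = [1 + V_b² sinh²(κw) / (4E(V_b − E))]⁻¹ = 1/8.222 = 0.122.

T = 0.122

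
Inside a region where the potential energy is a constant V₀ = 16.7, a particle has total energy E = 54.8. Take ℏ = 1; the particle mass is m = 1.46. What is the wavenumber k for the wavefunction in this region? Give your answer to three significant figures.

With E > V₀ the solution is oscillatory, ψ ∝ e^{±ikx} with k = √(2m(E − V₀))/ℏ.
k = √(2 × 1.46 × 38.1) = 10.55.

k = 10.5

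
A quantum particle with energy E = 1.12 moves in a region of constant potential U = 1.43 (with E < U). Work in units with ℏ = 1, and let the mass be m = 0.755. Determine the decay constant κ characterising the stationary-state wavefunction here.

Since E < U the TISE in this region is ψ'' = κ²ψ with κ = √(2m(U − E))/ℏ.
κ = √(2 × 0.755 × 0.31) = 0.6842.

κ = 0.684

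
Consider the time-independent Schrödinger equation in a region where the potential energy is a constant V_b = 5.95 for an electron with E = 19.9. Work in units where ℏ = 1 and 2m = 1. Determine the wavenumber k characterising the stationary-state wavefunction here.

With E > V_b the solution is oscillatory, ψ ∝ e^{±ikx} with k = √(2m(E − V_b))/ℏ.
k = √(2 × 0.5 × 13.95) = 3.735.

k = 3.73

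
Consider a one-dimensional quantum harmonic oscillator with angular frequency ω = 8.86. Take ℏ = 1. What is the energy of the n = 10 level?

Using E_n = (n + ½)ℏω: E_10 = 10.5 × 8.86 = 93.03.

E = 93.0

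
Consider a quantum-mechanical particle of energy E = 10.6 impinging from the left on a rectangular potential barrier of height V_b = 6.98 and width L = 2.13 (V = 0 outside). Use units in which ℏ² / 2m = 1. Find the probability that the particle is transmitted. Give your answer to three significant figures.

Above the barrier the interior wavenumber is k₂ = √(2m(E − V_b))/ℏ = 1.903, giving phase k₂L = 4.053.
Matching at both interfaces gives T⁻¹ = 1 + V_b² sin²(k₂L) / [4E(E − V_b)] = 1.198, hence T = 0.835.

T = 0.835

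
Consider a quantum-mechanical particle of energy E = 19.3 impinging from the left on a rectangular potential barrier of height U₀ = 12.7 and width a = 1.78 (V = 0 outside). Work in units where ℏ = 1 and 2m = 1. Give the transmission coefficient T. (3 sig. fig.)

T = 0.763

Above the barrier the interior wavenumber is k₂ = √(2m(E − U₀))/ℏ = 2.569, giving phase k₂a = 4.573.
T = [1 + U₀² sin²(k₂a) / (4E(E − U₀))]⁻¹ = 1/1.310 = 0.763.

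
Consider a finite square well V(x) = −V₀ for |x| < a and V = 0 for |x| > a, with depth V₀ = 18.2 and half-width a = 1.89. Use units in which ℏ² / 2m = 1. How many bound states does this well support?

N = 6

The dimensionless depth is z₀ = a√(2mV₀)/ℏ = 1.89 × √(18.20) = 8.063.
A new bound state (alternating even/odd) appears each time z₀ passes a multiple of π/2, so N = ⌊2z₀/π⌋ + 1 = ⌊5.133⌋ + 1 = 6.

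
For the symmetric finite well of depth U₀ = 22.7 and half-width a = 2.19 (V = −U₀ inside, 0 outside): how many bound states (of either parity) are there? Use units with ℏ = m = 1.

The dimensionless depth is z₀ = a√(2mU₀)/ℏ = 2.19 × √(45.40) = 14.76.
The even/odd transcendental equations gain one root per π/2 in z₀, giving N = 1 + ⌊2z₀/π⌋ = 1 + ⌊9.394⌋ = 10.

N = 10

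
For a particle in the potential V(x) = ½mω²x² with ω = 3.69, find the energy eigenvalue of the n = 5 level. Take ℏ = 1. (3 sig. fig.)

Using E_n = (n + ½)ℏω: E_5 = 5.5 × 3.69 = 20.30.

E = 20.3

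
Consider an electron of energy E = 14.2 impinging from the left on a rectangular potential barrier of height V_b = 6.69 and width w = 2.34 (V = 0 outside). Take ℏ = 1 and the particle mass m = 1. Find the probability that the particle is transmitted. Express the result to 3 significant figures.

Above the barrier the interior wavenumber is k₂ = √(2m(E − V_b))/ℏ = 3.876, giving phase k₂w = 9.069.
T = [1 + V_b² sin²(k₂w) / (4E(E − V_b))]⁻¹ = 1/1.013 = 0.987.

T = 0.987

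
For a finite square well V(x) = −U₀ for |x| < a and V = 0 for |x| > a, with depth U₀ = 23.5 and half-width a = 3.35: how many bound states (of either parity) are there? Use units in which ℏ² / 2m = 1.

N = 11

Define the well-strength parameter z₀ = (a/ℏ)√(2mU₀) = 3.35 × √(2·0.5·23.5) = 16.24.
The even/odd transcendental equations gain one root per π/2 in z₀, giving N = 1 + ⌊2z₀/π⌋ = 1 + ⌊10.34⌋ = 11.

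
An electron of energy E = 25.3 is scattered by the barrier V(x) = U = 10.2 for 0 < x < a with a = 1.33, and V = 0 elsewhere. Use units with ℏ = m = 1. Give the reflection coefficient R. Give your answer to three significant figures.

E > U: inside the barrier k₂ = √(2m(E − U))/ℏ = 5.495, k₂a = 7.309.
T = [1 + U² sin²(k₂a) / (4E(E − U))]⁻¹ = 1/1.050 = 0.953.
R = 1 − T = 0.0474.

R = 0.0474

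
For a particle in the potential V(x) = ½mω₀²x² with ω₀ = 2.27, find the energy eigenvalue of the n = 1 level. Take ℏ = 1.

E = 3.41

The oscillator eigenvalues are E_n = ℏω₀(n + ½), so E_1 = 2.27 × 1.5 = 3.405.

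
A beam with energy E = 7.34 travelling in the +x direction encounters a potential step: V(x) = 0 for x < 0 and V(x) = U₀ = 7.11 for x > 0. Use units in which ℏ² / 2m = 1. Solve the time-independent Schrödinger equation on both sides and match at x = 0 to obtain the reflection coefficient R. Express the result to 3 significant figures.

The wavenumbers are k₁ = √(2mE)/ℏ = 2.709 on the left and k₂ = √(2m(E − U₀))/ℏ = 0.4796 on the right.
Continuity of ψ and ψ′ at the step yields the reflection amplitude r = (k₁ − k₂)/(k₁ + k₂) = 0.6992; thus R = |r|² = 0.4889, T = 0.5111.

R = 0.489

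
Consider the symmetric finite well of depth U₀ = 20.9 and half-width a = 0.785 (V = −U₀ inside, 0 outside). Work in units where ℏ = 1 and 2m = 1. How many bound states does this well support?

N = 3

Define the well-strength parameter z₀ = (a/ℏ)√(2mU₀) = 0.785 × √(2·0.5·20.9) = 3.589.
The even/odd transcendental equations gain one root per π/2 in z₀, giving N = 1 + ⌊2z₀/π⌋ = 1 + ⌊2.285⌋ = 3.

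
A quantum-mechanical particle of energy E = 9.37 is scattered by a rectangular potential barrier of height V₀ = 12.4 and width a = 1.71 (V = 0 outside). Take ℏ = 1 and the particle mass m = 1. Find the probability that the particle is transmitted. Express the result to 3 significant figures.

T = 0.000652

E < V₀: inside the barrier ψ ∝ e^{±κx} with κ = √(2m(V₀ − E))/ℏ = 2.462.
κa = 4.210, sinh(κa) = 33.65.
Matching ψ, ψ′ at both faces gives T = [1 + V₀² sinh²(κa) / (4E(V₀ − E))]⁻¹ = 1/1535 = 0.000652.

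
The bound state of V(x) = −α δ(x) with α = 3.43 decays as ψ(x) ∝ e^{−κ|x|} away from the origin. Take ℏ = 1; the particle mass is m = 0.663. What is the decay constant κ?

κ = 2.27

Integrating the TISE across x = 0 gives the cusp condition ψ'(0⁺) − ψ'(0⁻) = −(2mα/ℏ²)ψ(0).
With ψ ∝ e^{−κ|x|} this yields −2κ = −2mα/ℏ², so κ = mα/ℏ² = 2.274.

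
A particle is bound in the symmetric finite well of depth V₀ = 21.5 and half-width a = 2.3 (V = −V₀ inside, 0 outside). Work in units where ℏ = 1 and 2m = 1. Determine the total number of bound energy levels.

Define the well-strength parameter z₀ = (a/ℏ)√(2mV₀) = 2.3 × √(2·0.5·21.5) = 10.66.
The even/odd transcendental equations gain one root per π/2 in z₀, giving N = 1 + ⌊2z₀/π⌋ = 1 + ⌊6.789⌋ = 7.

N = 7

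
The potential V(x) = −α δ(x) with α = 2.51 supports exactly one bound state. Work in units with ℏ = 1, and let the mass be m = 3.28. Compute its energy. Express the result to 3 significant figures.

The bound state is ψ(x) = √κ e^{−κ|x|}. The derivative jump ψ'(0⁺) − ψ'(0⁻) = −(2mα/ℏ²)ψ(0) fixes κ = mα/ℏ² = 8.233.
Then E = −ℏ²κ²/(2m) = −mα²/(2ℏ²) = -10.33.

E = -10.3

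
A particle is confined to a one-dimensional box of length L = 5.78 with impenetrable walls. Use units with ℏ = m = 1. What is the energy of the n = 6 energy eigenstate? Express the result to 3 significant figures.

Requiring ψ(0) = ψ(L) = 0 quantises k = nπ/L, hence E_n = ℏ²k²/2m = n²π²ℏ²/(2mL²).
E_6 = 6² × π² / (2 × 1 × 5.78²) = 5.318.

E = 5.32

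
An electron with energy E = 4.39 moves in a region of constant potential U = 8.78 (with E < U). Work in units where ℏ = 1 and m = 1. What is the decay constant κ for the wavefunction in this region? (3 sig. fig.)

κ = 2.96

Since E < U the TISE in this region is ψ'' = κ²ψ with κ = √(2m(U − E))/ℏ.
κ = √(2 × 1 × 4.39) = 2.963.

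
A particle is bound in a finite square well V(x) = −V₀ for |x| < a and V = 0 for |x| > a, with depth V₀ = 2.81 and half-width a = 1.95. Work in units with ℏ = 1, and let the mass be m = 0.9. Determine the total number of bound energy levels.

N = 3

Define the well-strength parameter z₀ = (a/ℏ)√(2mV₀) = 1.95 × √(2·0.9·2.81) = 4.386.
A new bound state (alternating even/odd) appears each time z₀ passes a multiple of π/2, so N = ⌊2z₀/π⌋ + 1 = ⌊2.792⌋ + 1 = 3.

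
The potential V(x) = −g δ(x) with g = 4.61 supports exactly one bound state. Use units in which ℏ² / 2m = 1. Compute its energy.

E = -5.31

The bound state is ψ(x) = √κ e^{−κ|x|}. The derivative jump ψ'(0⁺) − ψ'(0⁻) = −(2mg/ℏ²)ψ(0) fixes κ = mg/ℏ² = 2.305.
Then E = −ℏ²κ²/(2m) = −mg²/(2ℏ²) = -5.313.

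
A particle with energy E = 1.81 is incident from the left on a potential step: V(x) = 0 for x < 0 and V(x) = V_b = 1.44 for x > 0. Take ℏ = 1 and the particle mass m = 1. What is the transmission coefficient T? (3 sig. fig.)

T = 0.858

The wavenumbers are k₁ = √(2mE)/ℏ = 1.903 on the left and k₂ = √(2m(E − V_b))/ℏ = 0.8602 on the right.
Matching ψ and ψ′ at x = 0 gives r = (k₁ − k₂)/(k₁ + k₂), so R = r² = 0.1423 and T = 1 − R = 0.8577.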